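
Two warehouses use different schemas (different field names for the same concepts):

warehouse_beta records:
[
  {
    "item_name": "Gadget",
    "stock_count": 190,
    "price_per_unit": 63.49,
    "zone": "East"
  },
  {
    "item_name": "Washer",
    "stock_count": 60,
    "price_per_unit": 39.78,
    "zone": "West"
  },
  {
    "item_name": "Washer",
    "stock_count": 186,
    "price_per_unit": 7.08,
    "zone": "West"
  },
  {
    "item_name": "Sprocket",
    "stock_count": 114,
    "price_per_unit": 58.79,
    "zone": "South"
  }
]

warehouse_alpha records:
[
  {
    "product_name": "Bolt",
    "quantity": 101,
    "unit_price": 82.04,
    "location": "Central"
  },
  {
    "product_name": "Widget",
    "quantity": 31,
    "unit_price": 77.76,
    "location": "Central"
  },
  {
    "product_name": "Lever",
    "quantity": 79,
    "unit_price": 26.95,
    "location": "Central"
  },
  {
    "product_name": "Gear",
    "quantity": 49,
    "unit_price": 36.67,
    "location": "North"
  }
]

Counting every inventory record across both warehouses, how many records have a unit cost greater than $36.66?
6

Schema mapping: "price_per_unit" (warehouse_beta) = "unit_price" (warehouse_alpha) = unit cost

Records > $36.66 in warehouse_beta: 3
Records > $36.66 in warehouse_alpha: 3

Total count: 3 + 3 = 6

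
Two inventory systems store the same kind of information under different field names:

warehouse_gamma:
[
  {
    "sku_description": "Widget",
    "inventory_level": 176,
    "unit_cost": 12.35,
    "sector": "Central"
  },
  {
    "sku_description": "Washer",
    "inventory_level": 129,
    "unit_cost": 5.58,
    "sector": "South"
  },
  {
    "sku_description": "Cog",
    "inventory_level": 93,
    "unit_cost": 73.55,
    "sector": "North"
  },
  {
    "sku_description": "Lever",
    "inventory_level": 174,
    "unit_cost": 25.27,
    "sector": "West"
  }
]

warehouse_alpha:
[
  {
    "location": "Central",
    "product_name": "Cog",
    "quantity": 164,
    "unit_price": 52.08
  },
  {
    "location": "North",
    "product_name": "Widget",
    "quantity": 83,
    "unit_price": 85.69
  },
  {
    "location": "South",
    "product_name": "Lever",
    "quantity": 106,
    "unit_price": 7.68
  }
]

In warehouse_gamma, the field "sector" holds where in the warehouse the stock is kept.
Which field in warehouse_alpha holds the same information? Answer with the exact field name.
location

In warehouse_gamma, "sector" holds where in the warehouse the stock is kept.
The fields in warehouse_alpha are: "location", "product_name", "quantity", "unit_price".
"location" is the match: the name refers to the same concept and its values are area labels (e.g. 'Central', 'North').
The other fields ("product_name", "quantity", "unit_price") hold different kinds of data.

So "sector" in warehouse_gamma corresponds to "location" in warehouse_alpha.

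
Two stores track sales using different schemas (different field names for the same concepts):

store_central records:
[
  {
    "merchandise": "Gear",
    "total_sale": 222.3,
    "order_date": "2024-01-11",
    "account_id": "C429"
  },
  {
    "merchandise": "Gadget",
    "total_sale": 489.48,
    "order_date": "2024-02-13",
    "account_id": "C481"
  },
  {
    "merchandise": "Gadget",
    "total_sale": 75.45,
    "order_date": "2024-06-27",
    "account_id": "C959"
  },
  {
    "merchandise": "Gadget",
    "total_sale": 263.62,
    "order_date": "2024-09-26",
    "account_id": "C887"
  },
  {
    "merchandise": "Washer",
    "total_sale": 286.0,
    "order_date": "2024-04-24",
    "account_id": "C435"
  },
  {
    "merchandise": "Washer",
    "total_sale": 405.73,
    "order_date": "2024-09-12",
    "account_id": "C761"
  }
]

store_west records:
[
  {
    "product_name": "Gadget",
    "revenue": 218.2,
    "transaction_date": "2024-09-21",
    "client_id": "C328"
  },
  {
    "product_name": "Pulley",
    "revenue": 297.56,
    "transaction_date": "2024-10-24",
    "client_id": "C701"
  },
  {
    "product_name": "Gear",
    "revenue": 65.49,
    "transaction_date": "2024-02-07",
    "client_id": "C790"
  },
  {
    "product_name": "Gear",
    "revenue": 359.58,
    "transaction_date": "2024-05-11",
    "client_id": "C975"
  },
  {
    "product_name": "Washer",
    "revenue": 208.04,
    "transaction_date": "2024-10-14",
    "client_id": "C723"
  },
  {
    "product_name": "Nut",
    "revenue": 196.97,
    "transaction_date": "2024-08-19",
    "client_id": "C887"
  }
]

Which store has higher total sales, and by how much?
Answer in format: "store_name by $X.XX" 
store_central by $396.74

Schema mapping: "total_sale" (store_central) = "revenue" (store_west) = sale amount

Total for store_central: 1742.58
Total for store_west: 1345.84

Difference: |1742.58 - 1345.84| = 396.74
store_central has higher sales by $396.74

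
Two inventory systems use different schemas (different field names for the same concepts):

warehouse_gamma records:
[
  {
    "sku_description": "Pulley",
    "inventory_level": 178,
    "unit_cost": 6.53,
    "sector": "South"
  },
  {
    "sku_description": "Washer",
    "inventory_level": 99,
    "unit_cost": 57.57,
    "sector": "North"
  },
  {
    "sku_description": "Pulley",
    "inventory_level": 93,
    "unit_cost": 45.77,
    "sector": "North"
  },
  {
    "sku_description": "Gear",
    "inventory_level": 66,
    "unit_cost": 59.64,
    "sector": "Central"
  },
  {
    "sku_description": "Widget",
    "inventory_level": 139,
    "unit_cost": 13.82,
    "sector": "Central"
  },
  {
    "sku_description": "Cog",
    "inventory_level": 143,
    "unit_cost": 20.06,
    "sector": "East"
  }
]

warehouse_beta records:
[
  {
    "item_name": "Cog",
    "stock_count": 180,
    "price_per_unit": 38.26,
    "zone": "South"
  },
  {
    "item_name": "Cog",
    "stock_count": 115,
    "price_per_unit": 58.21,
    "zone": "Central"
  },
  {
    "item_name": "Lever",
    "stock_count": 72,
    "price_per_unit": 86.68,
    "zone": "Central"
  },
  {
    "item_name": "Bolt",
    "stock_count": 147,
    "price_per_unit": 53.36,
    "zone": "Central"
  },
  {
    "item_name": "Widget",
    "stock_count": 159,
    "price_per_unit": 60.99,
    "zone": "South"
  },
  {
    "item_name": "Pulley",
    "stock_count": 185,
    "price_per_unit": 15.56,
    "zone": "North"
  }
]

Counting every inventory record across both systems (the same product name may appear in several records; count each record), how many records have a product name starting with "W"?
3

Schema mapping: "sku_description" (warehouse_gamma) = "item_name" (warehouse_beta) = product name

Records with product name starting with "W" in warehouse_gamma: 2
Records with product name starting with "W" in warehouse_beta: 1

Total: 2 + 1 = 3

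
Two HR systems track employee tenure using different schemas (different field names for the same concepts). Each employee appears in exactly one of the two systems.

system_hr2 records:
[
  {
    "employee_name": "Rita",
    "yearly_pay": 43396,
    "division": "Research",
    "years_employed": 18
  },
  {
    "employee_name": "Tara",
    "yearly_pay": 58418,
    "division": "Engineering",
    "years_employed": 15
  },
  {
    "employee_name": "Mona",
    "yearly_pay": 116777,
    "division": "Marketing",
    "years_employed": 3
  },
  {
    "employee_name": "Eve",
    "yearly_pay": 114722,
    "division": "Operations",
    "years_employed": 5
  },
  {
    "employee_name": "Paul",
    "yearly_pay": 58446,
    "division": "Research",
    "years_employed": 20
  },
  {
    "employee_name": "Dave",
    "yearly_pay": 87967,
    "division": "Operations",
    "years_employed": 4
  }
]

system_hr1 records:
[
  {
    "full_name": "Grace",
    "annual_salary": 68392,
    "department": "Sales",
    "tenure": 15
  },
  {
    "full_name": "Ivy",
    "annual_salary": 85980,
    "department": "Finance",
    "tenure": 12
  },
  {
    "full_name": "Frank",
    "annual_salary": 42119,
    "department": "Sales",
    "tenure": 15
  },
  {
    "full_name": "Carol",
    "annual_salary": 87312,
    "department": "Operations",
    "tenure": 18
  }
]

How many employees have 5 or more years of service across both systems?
8

Reconcile schemas: "years_employed" (system_hr2) = "tenure" (system_hr1) = years of service

From system_hr2: 4 employees with >= 5 years
From system_hr1: 4 employees with >= 5 years

Total: 4 + 4 = 8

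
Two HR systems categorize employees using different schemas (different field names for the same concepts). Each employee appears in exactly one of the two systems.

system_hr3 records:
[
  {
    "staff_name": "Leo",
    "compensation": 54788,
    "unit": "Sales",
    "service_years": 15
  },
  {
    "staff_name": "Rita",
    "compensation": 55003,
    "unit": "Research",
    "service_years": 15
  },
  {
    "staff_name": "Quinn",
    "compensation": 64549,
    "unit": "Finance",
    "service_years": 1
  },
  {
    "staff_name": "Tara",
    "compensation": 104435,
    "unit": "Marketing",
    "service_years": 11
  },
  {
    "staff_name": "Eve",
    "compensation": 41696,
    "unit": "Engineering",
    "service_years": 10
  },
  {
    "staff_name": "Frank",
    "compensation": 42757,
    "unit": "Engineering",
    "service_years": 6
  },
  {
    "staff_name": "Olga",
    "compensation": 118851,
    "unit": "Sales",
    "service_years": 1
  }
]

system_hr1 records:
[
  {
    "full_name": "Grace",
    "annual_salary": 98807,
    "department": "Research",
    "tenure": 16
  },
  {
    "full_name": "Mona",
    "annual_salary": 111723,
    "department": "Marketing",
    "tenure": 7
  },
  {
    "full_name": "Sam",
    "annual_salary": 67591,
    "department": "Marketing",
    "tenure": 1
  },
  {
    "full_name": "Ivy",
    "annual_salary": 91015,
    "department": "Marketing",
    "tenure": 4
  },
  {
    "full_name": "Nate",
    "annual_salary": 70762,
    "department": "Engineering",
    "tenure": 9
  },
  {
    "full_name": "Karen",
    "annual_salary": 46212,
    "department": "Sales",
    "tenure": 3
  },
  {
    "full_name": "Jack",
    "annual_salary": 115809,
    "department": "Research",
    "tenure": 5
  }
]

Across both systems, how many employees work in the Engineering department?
3

Schema mapping: "unit" (system_hr3) = "department" (system_hr1) = department

Engineering employees in system_hr3: 2
Engineering employees in system_hr1: 1

Total in Engineering: 2 + 1 = 3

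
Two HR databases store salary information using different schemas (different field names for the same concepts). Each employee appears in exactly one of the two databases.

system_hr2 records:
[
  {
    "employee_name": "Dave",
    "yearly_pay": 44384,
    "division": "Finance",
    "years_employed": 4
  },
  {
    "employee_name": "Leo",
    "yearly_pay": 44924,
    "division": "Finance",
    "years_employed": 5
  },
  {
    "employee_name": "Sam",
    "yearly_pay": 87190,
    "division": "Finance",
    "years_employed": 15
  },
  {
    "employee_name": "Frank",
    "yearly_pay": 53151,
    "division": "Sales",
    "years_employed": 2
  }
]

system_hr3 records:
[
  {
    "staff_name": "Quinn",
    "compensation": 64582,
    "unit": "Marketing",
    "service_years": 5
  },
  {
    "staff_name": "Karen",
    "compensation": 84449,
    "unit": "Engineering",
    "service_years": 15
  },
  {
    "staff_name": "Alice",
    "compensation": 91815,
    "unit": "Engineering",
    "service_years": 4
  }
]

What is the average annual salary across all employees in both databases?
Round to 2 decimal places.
67213.57

Schema mapping: "yearly_pay" (system_hr2) = "compensation" (system_hr3) = annual salary

All salaries: [44384, 44924, 87190, 53151, 64582, 84449, 91815]
Sum: 470495
Count: 7
Average: 470495 / 7 = 67213.57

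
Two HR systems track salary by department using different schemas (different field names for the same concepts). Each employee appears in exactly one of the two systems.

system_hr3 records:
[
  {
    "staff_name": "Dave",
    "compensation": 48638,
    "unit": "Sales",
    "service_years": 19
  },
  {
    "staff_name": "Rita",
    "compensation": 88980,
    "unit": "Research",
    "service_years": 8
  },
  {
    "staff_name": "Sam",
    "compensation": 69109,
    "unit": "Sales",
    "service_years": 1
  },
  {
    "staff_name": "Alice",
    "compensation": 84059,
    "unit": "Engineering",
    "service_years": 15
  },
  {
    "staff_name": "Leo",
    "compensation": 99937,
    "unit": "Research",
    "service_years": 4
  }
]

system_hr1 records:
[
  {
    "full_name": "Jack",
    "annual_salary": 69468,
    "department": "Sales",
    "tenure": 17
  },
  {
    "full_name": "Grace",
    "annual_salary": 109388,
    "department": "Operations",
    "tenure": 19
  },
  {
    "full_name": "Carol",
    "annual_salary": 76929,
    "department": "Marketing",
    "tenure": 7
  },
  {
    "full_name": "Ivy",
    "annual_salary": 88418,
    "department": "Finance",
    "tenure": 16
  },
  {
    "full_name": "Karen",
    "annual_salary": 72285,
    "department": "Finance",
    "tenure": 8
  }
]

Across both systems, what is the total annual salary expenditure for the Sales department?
187215

Schema mappings:
- "unit" (system_hr3) = "department" (system_hr1) = department
- "compensation" (system_hr3) = "annual_salary" (system_hr1) = salary

Sales salaries from system_hr3: 117747
Sales salaries from system_hr1: 69468

Total: 117747 + 69468 = 187215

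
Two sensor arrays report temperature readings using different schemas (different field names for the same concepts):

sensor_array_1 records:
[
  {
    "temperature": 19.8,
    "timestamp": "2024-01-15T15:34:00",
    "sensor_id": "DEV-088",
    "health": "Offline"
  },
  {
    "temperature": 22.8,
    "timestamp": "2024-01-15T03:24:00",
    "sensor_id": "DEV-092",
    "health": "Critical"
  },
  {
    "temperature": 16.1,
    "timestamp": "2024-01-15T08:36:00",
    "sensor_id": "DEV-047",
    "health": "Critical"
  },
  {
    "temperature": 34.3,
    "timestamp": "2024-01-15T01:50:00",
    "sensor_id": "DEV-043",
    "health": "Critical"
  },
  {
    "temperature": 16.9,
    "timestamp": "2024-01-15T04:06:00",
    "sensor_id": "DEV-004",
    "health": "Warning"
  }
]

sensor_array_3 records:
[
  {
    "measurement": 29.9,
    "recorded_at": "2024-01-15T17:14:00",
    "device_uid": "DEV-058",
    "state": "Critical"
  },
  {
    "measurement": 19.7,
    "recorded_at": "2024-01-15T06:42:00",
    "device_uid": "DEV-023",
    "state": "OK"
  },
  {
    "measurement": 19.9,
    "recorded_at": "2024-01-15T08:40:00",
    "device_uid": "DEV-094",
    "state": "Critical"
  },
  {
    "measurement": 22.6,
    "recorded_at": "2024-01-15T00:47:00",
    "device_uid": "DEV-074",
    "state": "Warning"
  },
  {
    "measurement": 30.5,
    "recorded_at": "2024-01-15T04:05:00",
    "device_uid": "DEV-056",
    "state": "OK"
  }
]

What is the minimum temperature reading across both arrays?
16.1

Schema mapping: "temperature" (sensor_array_1) = "measurement" (sensor_array_3) = temperature reading

Minimum in sensor_array_1: 16.1
Minimum in sensor_array_3: 19.7

Overall minimum: min(16.1, 19.7) = 16.1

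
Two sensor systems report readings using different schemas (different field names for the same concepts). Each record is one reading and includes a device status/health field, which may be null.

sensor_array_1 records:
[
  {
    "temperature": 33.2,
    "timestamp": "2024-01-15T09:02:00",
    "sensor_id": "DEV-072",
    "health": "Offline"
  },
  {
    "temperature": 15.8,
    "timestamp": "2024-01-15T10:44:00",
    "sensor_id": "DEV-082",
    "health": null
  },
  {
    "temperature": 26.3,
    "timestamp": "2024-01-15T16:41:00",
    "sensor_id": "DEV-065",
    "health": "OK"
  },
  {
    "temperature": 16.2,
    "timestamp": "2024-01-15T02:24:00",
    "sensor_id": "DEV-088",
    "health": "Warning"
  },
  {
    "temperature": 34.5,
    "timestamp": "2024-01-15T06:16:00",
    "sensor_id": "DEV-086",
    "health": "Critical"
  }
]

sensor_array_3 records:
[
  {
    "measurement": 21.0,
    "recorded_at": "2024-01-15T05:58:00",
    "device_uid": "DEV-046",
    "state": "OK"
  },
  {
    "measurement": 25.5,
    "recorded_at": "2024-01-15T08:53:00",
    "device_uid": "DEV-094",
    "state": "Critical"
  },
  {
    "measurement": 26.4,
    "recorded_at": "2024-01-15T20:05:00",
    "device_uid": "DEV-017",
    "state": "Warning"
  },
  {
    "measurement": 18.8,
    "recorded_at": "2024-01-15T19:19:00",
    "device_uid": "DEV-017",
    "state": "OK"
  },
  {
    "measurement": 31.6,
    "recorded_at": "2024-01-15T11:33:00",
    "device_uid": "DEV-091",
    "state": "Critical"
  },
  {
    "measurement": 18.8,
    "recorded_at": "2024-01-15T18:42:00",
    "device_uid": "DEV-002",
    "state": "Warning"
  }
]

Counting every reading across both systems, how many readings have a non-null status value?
10

Schema mapping: "health" (sensor_array_1) = "state" (sensor_array_3) = status

Non-null in sensor_array_1: 4
Non-null in sensor_array_3: 6

Total non-null: 4 + 6 = 10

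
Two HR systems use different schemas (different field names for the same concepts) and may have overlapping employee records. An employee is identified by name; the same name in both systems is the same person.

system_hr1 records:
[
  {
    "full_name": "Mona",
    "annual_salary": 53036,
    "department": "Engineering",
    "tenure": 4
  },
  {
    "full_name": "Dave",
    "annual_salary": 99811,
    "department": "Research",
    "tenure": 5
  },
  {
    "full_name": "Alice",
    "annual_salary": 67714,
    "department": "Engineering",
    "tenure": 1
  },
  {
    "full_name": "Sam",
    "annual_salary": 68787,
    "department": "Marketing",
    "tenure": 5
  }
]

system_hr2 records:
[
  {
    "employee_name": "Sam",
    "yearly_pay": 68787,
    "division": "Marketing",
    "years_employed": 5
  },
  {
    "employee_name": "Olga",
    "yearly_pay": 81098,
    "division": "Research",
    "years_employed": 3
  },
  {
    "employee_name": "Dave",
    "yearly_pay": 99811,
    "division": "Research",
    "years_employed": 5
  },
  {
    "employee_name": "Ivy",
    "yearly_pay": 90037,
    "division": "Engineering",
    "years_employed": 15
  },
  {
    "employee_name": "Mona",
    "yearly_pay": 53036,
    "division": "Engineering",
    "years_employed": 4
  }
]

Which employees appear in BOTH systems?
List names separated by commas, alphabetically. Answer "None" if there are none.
Dave, Mona, Sam

Schema mapping: "full_name" (system_hr1) = "employee_name" (system_hr2) = employee name

Names in system_hr1: ['Alice', 'Dave', 'Mona', 'Sam']
Names in system_hr2: ['Dave', 'Ivy', 'Mona', 'Olga', 'Sam']

Intersection: ['Dave', 'Mona', 'Sam']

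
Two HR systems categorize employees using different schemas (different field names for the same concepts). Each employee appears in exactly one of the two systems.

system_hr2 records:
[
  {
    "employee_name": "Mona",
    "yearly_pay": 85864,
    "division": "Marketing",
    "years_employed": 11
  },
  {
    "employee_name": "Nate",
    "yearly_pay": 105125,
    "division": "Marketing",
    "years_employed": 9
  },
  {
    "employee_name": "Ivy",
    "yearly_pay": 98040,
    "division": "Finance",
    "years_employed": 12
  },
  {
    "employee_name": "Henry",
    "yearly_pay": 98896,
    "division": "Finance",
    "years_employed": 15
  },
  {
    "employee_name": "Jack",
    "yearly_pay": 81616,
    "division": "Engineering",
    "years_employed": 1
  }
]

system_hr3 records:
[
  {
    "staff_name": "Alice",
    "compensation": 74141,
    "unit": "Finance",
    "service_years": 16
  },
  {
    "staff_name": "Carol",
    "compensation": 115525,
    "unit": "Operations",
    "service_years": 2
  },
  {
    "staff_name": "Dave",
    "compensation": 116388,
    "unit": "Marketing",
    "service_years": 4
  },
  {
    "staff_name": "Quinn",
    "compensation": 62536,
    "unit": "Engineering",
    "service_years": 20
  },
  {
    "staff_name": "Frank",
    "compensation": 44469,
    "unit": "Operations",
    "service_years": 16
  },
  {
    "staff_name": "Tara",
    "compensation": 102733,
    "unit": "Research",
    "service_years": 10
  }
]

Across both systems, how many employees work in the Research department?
1

Schema mapping: "division" (system_hr2) = "unit" (system_hr3) = department

Research employees in system_hr2: 0
Research employees in system_hr3: 1

Total in Research: 0 + 1 = 1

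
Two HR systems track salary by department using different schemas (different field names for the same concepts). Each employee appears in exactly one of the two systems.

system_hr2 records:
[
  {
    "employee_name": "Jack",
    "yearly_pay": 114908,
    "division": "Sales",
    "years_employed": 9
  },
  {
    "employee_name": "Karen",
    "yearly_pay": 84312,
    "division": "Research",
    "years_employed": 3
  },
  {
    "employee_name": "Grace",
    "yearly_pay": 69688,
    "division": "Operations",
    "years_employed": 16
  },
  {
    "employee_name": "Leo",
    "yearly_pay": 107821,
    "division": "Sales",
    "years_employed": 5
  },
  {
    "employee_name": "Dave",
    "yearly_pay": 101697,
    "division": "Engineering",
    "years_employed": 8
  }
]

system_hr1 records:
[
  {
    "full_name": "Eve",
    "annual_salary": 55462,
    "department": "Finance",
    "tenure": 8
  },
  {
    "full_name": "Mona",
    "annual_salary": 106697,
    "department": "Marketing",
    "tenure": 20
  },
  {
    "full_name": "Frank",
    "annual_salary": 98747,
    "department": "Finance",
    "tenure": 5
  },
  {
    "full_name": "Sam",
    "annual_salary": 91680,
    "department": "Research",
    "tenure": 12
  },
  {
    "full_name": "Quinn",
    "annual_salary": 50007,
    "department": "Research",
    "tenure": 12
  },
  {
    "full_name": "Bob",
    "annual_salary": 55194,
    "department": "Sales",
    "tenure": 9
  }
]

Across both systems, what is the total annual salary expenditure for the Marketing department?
106697

Schema mappings:
- "division" (system_hr2) = "department" (system_hr1) = department
- "yearly_pay" (system_hr2) = "annual_salary" (system_hr1) = salary

Marketing salaries from system_hr2: 0
Marketing salaries from system_hr1: 106697

Total: 0 + 106697 = 106697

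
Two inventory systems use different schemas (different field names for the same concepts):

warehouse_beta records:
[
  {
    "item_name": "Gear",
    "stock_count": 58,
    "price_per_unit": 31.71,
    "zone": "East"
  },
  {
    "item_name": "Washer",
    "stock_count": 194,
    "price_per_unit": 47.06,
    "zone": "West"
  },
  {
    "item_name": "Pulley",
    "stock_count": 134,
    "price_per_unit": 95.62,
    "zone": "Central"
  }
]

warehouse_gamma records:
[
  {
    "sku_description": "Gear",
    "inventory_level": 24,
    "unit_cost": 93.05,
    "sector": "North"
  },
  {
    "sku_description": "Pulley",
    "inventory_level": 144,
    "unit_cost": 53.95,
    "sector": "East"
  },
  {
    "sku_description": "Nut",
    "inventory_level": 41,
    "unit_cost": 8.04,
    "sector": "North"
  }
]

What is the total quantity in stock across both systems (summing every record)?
595

To reconcile these schemas, identify the field holding the quantity in stock in each system:
1. In warehouse_beta it is "stock_count"
2. In warehouse_gamma it is "inventory_level"

From warehouse_beta: 58 + 194 + 134 = 386
From warehouse_gamma: 24 + 144 + 41 = 209

Total: 386 + 209 = 595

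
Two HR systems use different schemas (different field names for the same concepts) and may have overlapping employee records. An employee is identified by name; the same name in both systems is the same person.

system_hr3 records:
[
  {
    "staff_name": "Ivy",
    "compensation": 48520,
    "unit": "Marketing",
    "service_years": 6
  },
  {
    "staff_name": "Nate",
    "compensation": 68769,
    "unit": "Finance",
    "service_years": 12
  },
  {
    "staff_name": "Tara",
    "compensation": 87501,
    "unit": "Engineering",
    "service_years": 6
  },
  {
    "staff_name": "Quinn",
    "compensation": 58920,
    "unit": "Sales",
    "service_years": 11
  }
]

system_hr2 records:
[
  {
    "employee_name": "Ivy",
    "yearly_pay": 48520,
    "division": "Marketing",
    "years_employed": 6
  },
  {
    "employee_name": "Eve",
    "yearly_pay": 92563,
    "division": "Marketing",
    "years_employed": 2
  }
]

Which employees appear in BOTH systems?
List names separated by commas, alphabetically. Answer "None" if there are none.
Ivy

Schema mapping: "staff_name" (system_hr3) = "employee_name" (system_hr2) = employee name

Names in system_hr3: ['Ivy', 'Nate', 'Quinn', 'Tara']
Names in system_hr2: ['Eve', 'Ivy']

Intersection: ['Ivy']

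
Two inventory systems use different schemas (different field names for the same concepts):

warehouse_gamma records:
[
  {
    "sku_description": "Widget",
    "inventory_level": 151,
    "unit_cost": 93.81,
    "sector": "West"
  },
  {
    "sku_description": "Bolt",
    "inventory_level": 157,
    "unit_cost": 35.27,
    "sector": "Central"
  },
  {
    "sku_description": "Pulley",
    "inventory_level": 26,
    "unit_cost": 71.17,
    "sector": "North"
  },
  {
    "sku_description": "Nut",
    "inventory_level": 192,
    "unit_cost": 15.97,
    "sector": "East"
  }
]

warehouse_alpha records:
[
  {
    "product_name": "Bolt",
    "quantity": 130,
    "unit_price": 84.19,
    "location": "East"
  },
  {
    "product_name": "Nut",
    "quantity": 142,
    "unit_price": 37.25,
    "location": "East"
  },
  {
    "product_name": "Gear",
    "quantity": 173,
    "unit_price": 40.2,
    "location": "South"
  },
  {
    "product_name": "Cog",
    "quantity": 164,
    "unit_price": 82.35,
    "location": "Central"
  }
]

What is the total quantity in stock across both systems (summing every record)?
1135

To reconcile these schemas, identify the field holding the quantity in stock in each system:
1. In warehouse_gamma it is "inventory_level"
2. In warehouse_alpha it is "quantity"

From warehouse_gamma: 151 + 157 + 26 + 192 = 526
From warehouse_alpha: 130 + 142 + 173 + 164 = 609

Total: 526 + 609 = 1135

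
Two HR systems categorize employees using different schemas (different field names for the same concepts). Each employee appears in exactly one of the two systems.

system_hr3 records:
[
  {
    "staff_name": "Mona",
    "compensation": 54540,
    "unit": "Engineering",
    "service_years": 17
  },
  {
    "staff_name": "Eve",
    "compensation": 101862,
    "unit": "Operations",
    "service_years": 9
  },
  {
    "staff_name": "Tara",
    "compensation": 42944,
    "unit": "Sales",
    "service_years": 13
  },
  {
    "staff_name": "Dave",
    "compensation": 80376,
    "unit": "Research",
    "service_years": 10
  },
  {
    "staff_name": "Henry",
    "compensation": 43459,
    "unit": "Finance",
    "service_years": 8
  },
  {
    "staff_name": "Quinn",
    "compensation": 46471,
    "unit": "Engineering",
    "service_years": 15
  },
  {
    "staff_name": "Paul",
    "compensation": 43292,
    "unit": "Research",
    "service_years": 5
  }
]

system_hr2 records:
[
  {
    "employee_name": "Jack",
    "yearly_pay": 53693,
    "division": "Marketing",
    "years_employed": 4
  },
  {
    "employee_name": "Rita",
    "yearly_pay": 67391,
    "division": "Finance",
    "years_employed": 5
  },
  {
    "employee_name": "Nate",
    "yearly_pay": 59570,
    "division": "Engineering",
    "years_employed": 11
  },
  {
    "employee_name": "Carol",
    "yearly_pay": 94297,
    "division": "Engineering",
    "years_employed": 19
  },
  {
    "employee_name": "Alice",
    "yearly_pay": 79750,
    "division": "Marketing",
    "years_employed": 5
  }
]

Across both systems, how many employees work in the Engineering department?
4

Schema mapping: "unit" (system_hr3) = "division" (system_hr2) = department

Engineering employees in system_hr3: 2
Engineering employees in system_hr2: 2

Total in Engineering: 2 + 2 = 4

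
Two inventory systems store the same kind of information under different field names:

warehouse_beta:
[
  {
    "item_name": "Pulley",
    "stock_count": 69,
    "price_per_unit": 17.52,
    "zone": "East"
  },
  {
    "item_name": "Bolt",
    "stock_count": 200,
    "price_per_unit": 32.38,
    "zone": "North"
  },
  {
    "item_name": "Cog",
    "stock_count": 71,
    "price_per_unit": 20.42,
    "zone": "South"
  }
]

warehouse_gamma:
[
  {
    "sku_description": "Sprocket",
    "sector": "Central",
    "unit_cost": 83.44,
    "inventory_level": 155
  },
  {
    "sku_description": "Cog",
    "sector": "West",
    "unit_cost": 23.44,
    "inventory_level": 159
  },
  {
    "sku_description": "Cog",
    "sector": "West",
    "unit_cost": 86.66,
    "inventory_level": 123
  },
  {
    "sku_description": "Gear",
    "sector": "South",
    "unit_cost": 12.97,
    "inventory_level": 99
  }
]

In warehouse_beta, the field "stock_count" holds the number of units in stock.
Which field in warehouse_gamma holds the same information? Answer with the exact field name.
inventory_level

In warehouse_beta, "stock_count" holds the number of units in stock.
The fields in warehouse_gamma are: "sku_description", "sector", "unit_cost", "inventory_level".
"inventory_level" is the match: the name refers to the same concept and its values are whole-number counts (e.g. 155, 159).
The other fields ("sku_description", "sector", "unit_cost") hold different kinds of data.

So "stock_count" in warehouse_beta corresponds to "inventory_level" in warehouse_gamma.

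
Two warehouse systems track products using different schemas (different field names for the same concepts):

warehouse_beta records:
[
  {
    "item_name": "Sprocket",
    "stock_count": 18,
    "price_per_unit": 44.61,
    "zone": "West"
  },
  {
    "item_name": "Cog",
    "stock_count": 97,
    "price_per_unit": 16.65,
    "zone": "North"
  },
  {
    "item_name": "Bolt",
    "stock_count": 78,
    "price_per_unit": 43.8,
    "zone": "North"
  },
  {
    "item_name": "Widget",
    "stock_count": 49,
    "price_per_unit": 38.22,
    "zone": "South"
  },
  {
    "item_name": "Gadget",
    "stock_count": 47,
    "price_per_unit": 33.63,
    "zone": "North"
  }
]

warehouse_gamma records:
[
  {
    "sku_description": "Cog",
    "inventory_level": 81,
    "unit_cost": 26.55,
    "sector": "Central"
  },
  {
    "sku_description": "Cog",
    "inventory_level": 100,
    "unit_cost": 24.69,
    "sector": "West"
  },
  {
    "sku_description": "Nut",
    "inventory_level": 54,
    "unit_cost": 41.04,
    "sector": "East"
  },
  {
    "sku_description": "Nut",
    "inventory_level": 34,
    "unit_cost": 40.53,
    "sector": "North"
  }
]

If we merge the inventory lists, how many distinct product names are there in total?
6

Schema mapping: "item_name" (warehouse_beta) = "sku_description" (warehouse_gamma) = product name

Products in warehouse_beta: ['Bolt', 'Cog', 'Gadget', 'Sprocket', 'Widget']
Products in warehouse_gamma: ['Cog', 'Nut']

Union (unique products): ['Bolt', 'Cog', 'Gadget', 'Nut', 'Sprocket', 'Widget']
Count: 6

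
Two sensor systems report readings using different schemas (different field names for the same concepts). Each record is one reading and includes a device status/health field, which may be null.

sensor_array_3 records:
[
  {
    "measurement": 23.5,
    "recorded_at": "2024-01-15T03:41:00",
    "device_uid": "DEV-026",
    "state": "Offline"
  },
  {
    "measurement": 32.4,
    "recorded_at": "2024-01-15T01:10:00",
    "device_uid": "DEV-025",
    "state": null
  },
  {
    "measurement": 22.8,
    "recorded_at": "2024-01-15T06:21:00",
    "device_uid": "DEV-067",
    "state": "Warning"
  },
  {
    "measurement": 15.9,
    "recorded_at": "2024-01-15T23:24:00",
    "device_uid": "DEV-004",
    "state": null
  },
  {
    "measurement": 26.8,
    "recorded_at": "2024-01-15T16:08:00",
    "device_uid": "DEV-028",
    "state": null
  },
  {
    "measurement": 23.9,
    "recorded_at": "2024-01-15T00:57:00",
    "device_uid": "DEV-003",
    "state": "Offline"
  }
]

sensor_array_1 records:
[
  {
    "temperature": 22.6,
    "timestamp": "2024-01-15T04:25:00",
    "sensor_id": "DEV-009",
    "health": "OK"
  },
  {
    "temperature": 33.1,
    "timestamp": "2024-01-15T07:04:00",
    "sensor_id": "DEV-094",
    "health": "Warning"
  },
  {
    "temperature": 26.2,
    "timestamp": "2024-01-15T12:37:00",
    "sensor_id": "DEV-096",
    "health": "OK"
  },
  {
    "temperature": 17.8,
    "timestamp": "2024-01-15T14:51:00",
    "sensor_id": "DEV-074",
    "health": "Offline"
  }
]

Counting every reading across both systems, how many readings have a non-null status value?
7

Schema mapping: "state" (sensor_array_3) = "health" (sensor_array_1) = status

Non-null in sensor_array_3: 3
Non-null in sensor_array_1: 4

Total non-null: 3 + 4 = 7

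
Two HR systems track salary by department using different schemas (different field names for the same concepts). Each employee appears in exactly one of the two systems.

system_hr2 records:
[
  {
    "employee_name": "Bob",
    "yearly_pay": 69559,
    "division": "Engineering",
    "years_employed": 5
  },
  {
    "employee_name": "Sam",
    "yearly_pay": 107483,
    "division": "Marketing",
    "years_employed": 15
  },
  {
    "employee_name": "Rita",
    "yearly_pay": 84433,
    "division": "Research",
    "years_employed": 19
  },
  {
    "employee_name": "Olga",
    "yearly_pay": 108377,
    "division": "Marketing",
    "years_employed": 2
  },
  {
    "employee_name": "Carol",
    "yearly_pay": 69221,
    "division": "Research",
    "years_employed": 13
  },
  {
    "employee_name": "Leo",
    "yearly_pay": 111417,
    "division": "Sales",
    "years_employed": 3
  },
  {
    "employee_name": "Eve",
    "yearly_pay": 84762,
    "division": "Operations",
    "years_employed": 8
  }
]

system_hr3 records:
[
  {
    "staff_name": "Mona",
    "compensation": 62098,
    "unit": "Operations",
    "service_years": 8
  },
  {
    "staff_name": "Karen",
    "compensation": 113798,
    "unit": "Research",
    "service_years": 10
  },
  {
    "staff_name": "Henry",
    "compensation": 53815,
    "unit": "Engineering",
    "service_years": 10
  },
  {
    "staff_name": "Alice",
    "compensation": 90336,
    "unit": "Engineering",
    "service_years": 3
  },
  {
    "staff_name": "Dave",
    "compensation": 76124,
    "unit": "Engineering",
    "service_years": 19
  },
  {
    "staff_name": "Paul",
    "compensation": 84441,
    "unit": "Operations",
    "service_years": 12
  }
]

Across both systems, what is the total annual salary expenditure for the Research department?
267452

Schema mappings:
- "division" (system_hr2) = "unit" (system_hr3) = department
- "yearly_pay" (system_hr2) = "compensation" (system_hr3) = salary

Research salaries from system_hr2: 153654
Research salaries from system_hr3: 113798

Total: 153654 + 113798 = 267452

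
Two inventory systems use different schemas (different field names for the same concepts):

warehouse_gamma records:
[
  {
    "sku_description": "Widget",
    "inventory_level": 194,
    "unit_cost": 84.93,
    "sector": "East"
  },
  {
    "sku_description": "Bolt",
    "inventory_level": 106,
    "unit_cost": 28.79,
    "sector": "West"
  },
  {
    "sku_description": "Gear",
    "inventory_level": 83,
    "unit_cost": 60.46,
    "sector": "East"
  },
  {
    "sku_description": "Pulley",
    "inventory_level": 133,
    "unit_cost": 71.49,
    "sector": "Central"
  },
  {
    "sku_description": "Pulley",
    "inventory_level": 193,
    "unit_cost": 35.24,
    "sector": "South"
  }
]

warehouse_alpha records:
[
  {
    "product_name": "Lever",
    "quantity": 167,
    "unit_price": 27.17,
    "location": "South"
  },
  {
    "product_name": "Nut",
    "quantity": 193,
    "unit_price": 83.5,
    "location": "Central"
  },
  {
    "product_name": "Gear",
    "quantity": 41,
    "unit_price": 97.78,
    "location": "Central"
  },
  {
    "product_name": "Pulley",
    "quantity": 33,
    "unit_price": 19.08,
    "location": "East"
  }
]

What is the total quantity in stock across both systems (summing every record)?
1143

To reconcile these schemas, identify the field holding the quantity in stock in each system:
1. In warehouse_gamma it is "inventory_level"
2. In warehouse_alpha it is "quantity"

From warehouse_gamma: 194 + 106 + 83 + 133 + 193 = 709
From warehouse_alpha: 167 + 193 + 41 + 33 = 434

Total: 709 + 434 = 1143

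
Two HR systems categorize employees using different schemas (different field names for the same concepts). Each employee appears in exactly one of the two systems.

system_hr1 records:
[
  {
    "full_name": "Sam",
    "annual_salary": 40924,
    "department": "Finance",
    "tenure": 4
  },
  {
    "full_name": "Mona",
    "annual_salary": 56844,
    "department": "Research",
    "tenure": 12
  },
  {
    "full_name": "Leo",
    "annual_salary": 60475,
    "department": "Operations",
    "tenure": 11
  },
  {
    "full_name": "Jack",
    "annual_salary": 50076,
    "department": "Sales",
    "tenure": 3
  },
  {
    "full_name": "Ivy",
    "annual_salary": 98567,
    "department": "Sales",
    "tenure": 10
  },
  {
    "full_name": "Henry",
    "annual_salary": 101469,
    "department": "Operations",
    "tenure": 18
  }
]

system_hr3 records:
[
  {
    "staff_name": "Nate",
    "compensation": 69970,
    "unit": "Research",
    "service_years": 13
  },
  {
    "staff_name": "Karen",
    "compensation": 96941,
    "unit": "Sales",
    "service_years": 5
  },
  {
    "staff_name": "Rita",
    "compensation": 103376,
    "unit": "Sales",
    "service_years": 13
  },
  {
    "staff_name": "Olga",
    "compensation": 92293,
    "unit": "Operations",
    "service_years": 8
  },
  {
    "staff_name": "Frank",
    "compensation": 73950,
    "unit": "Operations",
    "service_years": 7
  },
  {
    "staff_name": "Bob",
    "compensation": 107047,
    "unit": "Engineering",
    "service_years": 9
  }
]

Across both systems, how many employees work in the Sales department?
4

Schema mapping: "department" (system_hr1) = "unit" (system_hr3) = department

Sales employees in system_hr1: 2
Sales employees in system_hr3: 2

Total in Sales: 2 + 2 = 4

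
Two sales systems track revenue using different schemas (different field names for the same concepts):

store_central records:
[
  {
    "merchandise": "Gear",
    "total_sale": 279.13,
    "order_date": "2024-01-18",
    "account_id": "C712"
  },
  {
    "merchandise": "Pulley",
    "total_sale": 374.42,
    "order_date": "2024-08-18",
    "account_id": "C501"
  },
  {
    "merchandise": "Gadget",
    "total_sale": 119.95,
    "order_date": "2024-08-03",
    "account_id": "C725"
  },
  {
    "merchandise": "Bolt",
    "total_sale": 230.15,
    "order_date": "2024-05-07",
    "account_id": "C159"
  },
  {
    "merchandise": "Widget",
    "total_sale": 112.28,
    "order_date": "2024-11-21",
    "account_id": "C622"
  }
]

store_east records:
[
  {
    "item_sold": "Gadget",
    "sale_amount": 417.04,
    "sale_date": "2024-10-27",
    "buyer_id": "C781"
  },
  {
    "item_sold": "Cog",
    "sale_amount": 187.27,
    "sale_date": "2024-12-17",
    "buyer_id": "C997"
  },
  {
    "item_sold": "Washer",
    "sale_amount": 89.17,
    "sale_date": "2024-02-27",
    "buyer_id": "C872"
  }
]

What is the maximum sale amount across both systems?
417.04

Reconcile: "total_sale" (store_central) = "sale_amount" (store_east) = sale amount

Maximum in store_central: 374.42
Maximum in store_east: 417.04

Overall maximum: max(374.42, 417.04) = 417.04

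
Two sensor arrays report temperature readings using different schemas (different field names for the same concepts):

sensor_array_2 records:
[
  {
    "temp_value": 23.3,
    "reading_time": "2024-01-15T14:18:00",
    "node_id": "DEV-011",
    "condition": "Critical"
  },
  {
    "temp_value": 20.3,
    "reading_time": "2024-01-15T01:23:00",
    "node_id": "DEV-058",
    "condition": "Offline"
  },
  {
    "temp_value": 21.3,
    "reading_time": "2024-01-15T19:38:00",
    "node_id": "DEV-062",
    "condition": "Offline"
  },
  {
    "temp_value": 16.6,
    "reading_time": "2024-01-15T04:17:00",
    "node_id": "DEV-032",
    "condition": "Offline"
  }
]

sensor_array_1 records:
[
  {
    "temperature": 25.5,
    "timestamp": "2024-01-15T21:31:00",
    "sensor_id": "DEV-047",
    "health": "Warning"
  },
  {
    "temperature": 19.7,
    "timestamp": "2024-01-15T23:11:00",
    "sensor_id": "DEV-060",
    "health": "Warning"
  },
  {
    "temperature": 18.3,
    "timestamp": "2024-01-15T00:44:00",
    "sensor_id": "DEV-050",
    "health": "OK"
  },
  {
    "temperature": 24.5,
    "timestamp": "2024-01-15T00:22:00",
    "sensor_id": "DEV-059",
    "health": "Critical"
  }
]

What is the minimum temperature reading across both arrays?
16.6

Schema mapping: "temp_value" (sensor_array_2) = "temperature" (sensor_array_1) = temperature reading

Minimum in sensor_array_2: 16.6
Minimum in sensor_array_1: 18.3

Overall minimum: min(16.6, 18.3) = 16.6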